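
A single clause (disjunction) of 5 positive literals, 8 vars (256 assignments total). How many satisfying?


Step 1: Total=2^8=256
Step 2: Unsat when all 5 false: 2^3=8
Step 3: Sat=256-8=248

248


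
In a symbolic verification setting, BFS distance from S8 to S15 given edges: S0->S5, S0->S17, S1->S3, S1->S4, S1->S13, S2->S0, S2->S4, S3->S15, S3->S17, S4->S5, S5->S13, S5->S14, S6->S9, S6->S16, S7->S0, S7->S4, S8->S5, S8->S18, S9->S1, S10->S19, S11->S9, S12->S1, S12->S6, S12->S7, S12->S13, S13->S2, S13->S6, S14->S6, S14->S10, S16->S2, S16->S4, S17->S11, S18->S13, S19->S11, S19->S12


BFS layer-by-layer from S8:
  dist 0: {S8}
  dist 1: {S5, S18}
  dist 2: {S13, S14}
  dist 3: {S2, S6, S10}
  dist 4: {S0, S4, S9, S16, S19}
  dist 5: {S1, S11, S12, S17}
  dist 6: {S3, S7}
  dist 7: {S15}
  -> S15 reached at distance 7
Shortest path length = 7

7


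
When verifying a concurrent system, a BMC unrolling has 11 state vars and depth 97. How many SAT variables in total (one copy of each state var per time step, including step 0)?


BMC unrolls to depth k, creating one copy of each state var for steps 0..k.
Step count = 97 + 1 = 98 (steps 0 through 97)
Vars per step = 11
Total = 11 * 98 = 1078

1078


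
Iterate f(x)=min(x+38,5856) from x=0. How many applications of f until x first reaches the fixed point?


Step 1: x=0, cap=5856, increment=38
Step 2: x grows by 38 each step until capped at 5856; fixed point is x=5856
Step 3: iterations = ceil(5856/38) = 155

155


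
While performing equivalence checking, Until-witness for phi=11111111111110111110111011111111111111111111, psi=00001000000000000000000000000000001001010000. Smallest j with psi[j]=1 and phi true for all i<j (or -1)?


(phi U psi) at 0: need smallest j with psi[j]=1 and phi[i]=1 for all i in [0,j).
Scan from step 0:
  step 0: phi=1, psi=0 -> continue
  step 1: phi=1, psi=0 -> continue
  step 2: phi=1, psi=0 -> continue
  step 3: phi=1, psi=0 -> continue
  step 4: psi=1 and phi held for [0,4) -> witness found
Witness step = 4

4


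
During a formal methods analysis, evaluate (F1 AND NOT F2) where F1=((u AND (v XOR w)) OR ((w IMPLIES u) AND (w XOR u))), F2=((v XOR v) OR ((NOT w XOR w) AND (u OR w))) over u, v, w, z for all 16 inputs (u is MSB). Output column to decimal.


F1 = ((u AND (v XOR w)) OR ((w IMPLIES u) AND (w XOR u)))
F2 = ((v XOR v) OR ((NOT w XOR w) AND (u OR w)))
Counterexample to F1=>F2 is where F1=1 and F2=0.
Evaluate each row (bits = u,v,w,z, MSB first):
  row 0 [0000]: F1=0 F2=0 -> F1&~F2 -> 0
  row 1 [0001]: F1=0 F2=0 -> F1&~F2 -> 0
  row 2 [0010]: F1=0 F2=1 -> F1&~F2 -> 0
  row 3 [0011]: F1=0 F2=1 -> F1&~F2 -> 0
  row 4 [0100]: F1=0 F2=0 -> F1&~F2 -> 0
  row 5 [0101]: F1=0 F2=0 -> F1&~F2 -> 0
  row 6 [0110]: F1=0 F2=1 -> F1&~F2 -> 0
  row 7 [0111]: F1=0 F2=1 -> F1&~F2 -> 0
  row 8 [1000]: F1=1 F2=1 -> F1&~F2 -> 0
  row 9 [1001]: F1=1 F2=1 -> F1&~F2 -> 0
  row 10 [1010]: F1=1 F2=1 -> F1&~F2 -> 0
  row 11 [1011]: F1=1 F2=1 -> F1&~F2 -> 0
  row 12 [1100]: F1=1 F2=1 -> F1&~F2 -> 0
  row 13 [1101]: F1=1 F2=1 -> F1&~F2 -> 0
  row 14 [1110]: F1=0 F2=1 -> F1&~F2 -> 0
  row 15 [1111]: F1=0 F2=1 -> F1&~F2 -> 0
Full result column, 4 rows per line (u,v fixed per line; w,z runs 00..11 left to right):
  rows 0-3 [u,v=00]: 0000  = hex 0
  rows 4-7 [u,v=01]: 0000  = hex 0
  rows 8-11 [u,v=10]: 0000  = hex 0
  rows 12-15 [u,v=11]: 0000  = hex 0
Counterexample vector (row 0 .. row 15) = 0000000000000000
Output column grouped in 4s = 0000 0000 0000 0000 = 0x0000
Convert to decimal digit by digit (value = value*16 + digit):
  0 -> 0
  0*16 + 0 = 0
  0*16 + 0 = 0
  0*16 + 0 = 0
Decimal = 0

0


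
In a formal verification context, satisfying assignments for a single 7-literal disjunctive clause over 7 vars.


Step 1: Total=2^7=128
Step 2: Unsat when all 7 false: 2^0=1
Step 3: Sat=128-1=127

127


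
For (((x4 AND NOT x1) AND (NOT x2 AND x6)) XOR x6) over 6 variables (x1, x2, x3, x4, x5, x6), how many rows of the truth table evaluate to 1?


Formula: (((x4 AND NOT x1) AND (NOT x2 AND x6)) XOR x6) over 6 vars (64 rows)
Evaluate each row (x1, x2, x3, x4, x5, x6 as bits, MSB first):
  row 0 [000000]: (((0 AND NOT 0) AND (NOT 0 AND 0)) XOR 0) -> 0
  row 1 [000001]: (((0 AND NOT 0) AND (NOT 0 AND 1)) XOR 1) -> 1
  row 2 [000010]: (((0 AND NOT 0) AND (NOT 0 AND 0)) XOR 0) -> 0
  row 3 [000011]: (((0 AND NOT 0) AND (NOT 0 AND 1)) XOR 1) -> 1
  row 4 [000100]: (((1 AND NOT 0) AND (NOT 0 AND 0)) XOR 0) -> 0
  (every remaining row is evaluated the same way; all 64 results are listed next)
Full result column, 8 rows per line (x1,x2,x3 fixed per line; x4,x5,x6 runs 000..111 left to right):
  rows 0-7 [x1,x2,x3=000]: 01010000  (ones: 2)
  rows 8-15 [x1,x2,x3=001]: 01010000  (ones: 2)
  rows 16-23 [x1,x2,x3=010]: 01010101  (ones: 4)
  rows 24-31 [x1,x2,x3=011]: 01010101  (ones: 4)
  rows 32-39 [x1,x2,x3=100]: 01010101  (ones: 4)
  rows 40-47 [x1,x2,x3=101]: 01010101  (ones: 4)
  rows 48-55 [x1,x2,x3=110]: 01010101  (ones: 4)
  rows 56-63 [x1,x2,x3=111]: 01010101  (ones: 4)
Count of 1-rows = 2+2+4+4+4+4+4+4 = 28

28


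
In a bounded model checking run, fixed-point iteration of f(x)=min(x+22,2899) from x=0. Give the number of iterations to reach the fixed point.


Step 1: x=0, cap=2899, increment=22
Step 2: x grows by 22 each step until capped at 2899; fixed point is x=2899
Step 3: iterations = ceil(2899/22) = 132

132


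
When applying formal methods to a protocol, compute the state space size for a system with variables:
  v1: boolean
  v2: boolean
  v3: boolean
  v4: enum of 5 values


State space = product of domain sizes of all variables.
Domain sizes:
  v1 (boolean): 2
  v2 (boolean): 2
  v3 (boolean): 2
  v4 (enum of 5 values): 5
Product = 2 * 2 * 2 * 5 = 40

40


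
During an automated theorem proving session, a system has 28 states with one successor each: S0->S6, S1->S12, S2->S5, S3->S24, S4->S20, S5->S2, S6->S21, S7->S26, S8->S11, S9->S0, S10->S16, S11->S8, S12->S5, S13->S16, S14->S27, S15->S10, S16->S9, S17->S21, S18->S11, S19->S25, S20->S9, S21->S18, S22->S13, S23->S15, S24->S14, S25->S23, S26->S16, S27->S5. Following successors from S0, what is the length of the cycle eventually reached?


Trace from S0 until a state repeats:
  S0 -> S6 -> S21 -> S18 -> S11 -> S8 -> S11
S11 first seen at step 4, revisited at step 6.
Cycle length = 6 - 4 = 2

2


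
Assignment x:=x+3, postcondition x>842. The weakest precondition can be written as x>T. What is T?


Formula: wp(x:=E, P) = P[E/x] (substitute E for x in postcondition)
Step 1: Postcondition: x>842
Step 2: Substitute x+3 for x: x+3>842
Step 3: Solve for x: x > 842-3 = 839

839


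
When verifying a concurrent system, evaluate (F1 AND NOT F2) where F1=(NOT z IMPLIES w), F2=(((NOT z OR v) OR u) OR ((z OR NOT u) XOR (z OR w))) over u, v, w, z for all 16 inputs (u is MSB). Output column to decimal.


F1 = (NOT z IMPLIES w)
F2 = (((NOT z OR v) OR u) OR ((z OR NOT u) XOR (z OR w)))
Counterexample to F1=>F2 is where F1=1 and F2=0.
Evaluate each row (bits = u,v,w,z, MSB first):
  row 0 [0000]: F1=0 F2=1 -> F1&~F2 -> 0
  row 1 [0001]: F1=1 F2=0 -> F1&~F2 -> 1
  row 2 [0010]: F1=1 F2=1 -> F1&~F2 -> 0
  row 3 [0011]: F1=1 F2=0 -> F1&~F2 -> 1
  row 4 [0100]: F1=0 F2=1 -> F1&~F2 -> 0
  row 5 [0101]: F1=1 F2=1 -> F1&~F2 -> 0
  row 6 [0110]: F1=1 F2=1 -> F1&~F2 -> 0
  row 7 [0111]: F1=1 F2=1 -> F1&~F2 -> 0
  row 8 [1000]: F1=0 F2=1 -> F1&~F2 -> 0
  row 9 [1001]: F1=1 F2=1 -> F1&~F2 -> 0
  row 10 [1010]: F1=1 F2=1 -> F1&~F2 -> 0
  row 11 [1011]: F1=1 F2=1 -> F1&~F2 -> 0
  row 12 [1100]: F1=0 F2=1 -> F1&~F2 -> 0
  row 13 [1101]: F1=1 F2=1 -> F1&~F2 -> 0
  row 14 [1110]: F1=1 F2=1 -> F1&~F2 -> 0
  row 15 [1111]: F1=1 F2=1 -> F1&~F2 -> 0
Full result column, 4 rows per line (u,v fixed per line; w,z runs 00..11 left to right):
  rows 0-3 [u,v=00]: 0101  = hex 5
  rows 4-7 [u,v=01]: 0000  = hex 0
  rows 8-11 [u,v=10]: 0000  = hex 0
  rows 12-15 [u,v=11]: 0000  = hex 0
Counterexample vector (row 0 .. row 15) = 0101000000000000
Output column grouped in 4s = 0101 0000 0000 0000 = 0x5000
Convert to decimal digit by digit (value = value*16 + digit):
  5 -> 5
  5*16 + 0 = 80
  80*16 + 0 = 1280
  1280*16 + 0 = 20480
Decimal = 20480

20480


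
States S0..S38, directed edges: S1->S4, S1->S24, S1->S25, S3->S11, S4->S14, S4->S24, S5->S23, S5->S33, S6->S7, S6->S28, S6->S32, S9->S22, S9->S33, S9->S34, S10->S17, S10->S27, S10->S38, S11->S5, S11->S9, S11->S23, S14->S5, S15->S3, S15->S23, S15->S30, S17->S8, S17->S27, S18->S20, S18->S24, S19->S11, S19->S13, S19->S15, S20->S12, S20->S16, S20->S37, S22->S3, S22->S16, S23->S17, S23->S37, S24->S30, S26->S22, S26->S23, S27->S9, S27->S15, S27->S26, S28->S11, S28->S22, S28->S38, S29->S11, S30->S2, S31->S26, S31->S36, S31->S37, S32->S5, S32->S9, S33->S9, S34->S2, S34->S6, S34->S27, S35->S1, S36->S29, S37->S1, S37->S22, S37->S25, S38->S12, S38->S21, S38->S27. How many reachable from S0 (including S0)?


BFS from S0:
  layer 0: {S0}
Reachable set: {S0}
Count = 1

1


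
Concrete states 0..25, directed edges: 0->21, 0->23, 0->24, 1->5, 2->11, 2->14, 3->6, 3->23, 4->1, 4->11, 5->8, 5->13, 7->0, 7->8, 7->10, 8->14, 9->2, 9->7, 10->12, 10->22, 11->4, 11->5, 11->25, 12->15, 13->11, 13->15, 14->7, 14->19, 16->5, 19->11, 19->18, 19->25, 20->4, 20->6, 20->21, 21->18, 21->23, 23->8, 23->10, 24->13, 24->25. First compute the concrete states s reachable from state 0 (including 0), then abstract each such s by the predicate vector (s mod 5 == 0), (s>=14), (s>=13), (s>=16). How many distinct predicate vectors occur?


BFS from 0:
Concrete reachable: {0, 1, 4, 5, 7, 8, 10, 11, 12, 13, 14, 15, 18, 19, 21, 22, 23, 24, 25}
Abstract via predicates (s mod 5 == 0), (s>=14), (s>=13), (s>=16):
  (0,0,0,0) <- {1, 4, 7, 8, 11, 12}
  (0,0,1,0) <- {13}
  (0,1,1,0) <- {14}
  (0,1,1,1) <- {18, 19, 21, 22, 23, 24}
  (1,0,0,0) <- {0, 5, 10}
  (1,1,1,0) <- {15}
  (1,1,1,1) <- {25}
Distinct abstract states = 7

7


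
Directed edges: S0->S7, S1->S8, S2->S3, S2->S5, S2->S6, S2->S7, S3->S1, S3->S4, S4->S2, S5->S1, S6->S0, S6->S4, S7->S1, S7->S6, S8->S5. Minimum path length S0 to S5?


BFS layer-by-layer from S0:
  dist 0: {S0}
  dist 1: {S7}
  dist 2: {S1, S6}
  dist 3: {S4, S8}
  dist 4: {S2, S5}
  -> S5 reached at distance 4
Shortest path length = 4

4


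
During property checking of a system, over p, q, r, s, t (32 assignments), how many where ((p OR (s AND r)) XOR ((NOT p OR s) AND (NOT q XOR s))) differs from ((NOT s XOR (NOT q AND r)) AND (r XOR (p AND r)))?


F1 = ((p OR (s AND r)) XOR ((NOT p OR s) AND (NOT q XOR s)))
F2 = ((NOT s XOR (NOT q AND r)) AND (r XOR (p AND r)))
Evaluate both on each of 32 rows (bits = p,q,r,s,t):
  row 0 [00000]: F1=1 F2=0 (differ) -> 1
  row 1 [00001]: F1=1 F2=0 (differ) -> 1
  row 2 [00010]: F1=0 F2=0 -> 0
  row 3 [00011]: F1=0 F2=0 -> 0
  row 4 [00100]: F1=1 F2=0 (differ) -> 1
  row 5 [00101]: F1=1 F2=0 (differ) -> 1
  row 6 [00110]: F1=1 F2=1 -> 0
  row 7 [00111]: F1=1 F2=1 -> 0
  row 8 [01000]: F1=0 F2=0 -> 0
  row 9 [01001]: F1=0 F2=0 -> 0
  row 10 [01010]: F1=1 F2=0 (differ) -> 1
  row 11 [01011]: F1=1 F2=0 (differ) -> 1
  row 12 [01100]: F1=0 F2=1 (differ) -> 1
  row 13 [01101]: F1=0 F2=1 (differ) -> 1
  row 14 [01110]: F1=0 F2=0 -> 0
  row 15 [01111]: F1=0 F2=0 -> 0
  row 16 [10000]: F1=1 F2=0 (differ) -> 1
  row 17 [10001]: F1=1 F2=0 (differ) -> 1
  row 18 [10010]: F1=1 F2=0 (differ) -> 1
  row 19 [10011]: F1=1 F2=0 (differ) -> 1
  row 20 [10100]: F1=1 F2=0 (differ) -> 1
  row 21 [10101]: F1=1 F2=0 (differ) -> 1
  row 22 [10110]: F1=1 F2=0 (differ) -> 1
  row 23 [10111]: F1=1 F2=0 (differ) -> 1
  row 24 [11000]: F1=1 F2=0 (differ) -> 1
  row 25 [11001]: F1=1 F2=0 (differ) -> 1
  row 26 [11010]: F1=0 F2=0 -> 0
  row 27 [11011]: F1=0 F2=0 -> 0
  row 28 [11100]: F1=1 F2=0 (differ) -> 1
  row 29 [11101]: F1=1 F2=0 (differ) -> 1
  row 30 [11110]: F1=0 F2=0 -> 0
  row 31 [11111]: F1=0 F2=0 -> 0
Full result column, 8 rows per line (p,q fixed per line; r,s,t runs 000..111 left to right):
  rows 0-7 [p,q=00]: 11001100  (ones: 4)
  rows 8-15 [p,q=01]: 00111100  (ones: 4)
  rows 16-23 [p,q=10]: 11111111  (ones: 8)
  rows 24-31 [p,q=11]: 11001100  (ones: 4)
Disagreements = 4+4+8+4 = 20

20


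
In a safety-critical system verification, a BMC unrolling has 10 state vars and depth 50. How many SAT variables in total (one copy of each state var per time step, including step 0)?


BMC unrolls to depth k, creating one copy of each state var for steps 0..k.
Step count = 50 + 1 = 51 (steps 0 through 50)
Vars per step = 10
Total = 10 * 51 = 510

510


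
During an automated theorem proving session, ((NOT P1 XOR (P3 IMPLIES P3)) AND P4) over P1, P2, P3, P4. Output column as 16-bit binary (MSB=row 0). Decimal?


Formula: ((NOT P1 XOR (P3 IMPLIES P3)) AND P4) over P1, P2, P3, P4 (16 rows)
Evaluate each row (bits = P1,P2,P3,P4, MSB first):
  row 0 [0000]: ((NOT 0 XOR (0 IMPLIES 0)) AND 0) -> 0
  row 1 [0001]: ((NOT 0 XOR (0 IMPLIES 0)) AND 1) -> 0
  row 2 [0010]: ((NOT 0 XOR (1 IMPLIES 1)) AND 0) -> 0
  row 3 [0011]: ((NOT 0 XOR (1 IMPLIES 1)) AND 1) -> 0
  row 4 [0100]: ((NOT 0 XOR (0 IMPLIES 0)) AND 0) -> 0
  row 5 [0101]: ((NOT 0 XOR (0 IMPLIES 0)) AND 1) -> 0
  row 6 [0110]: ((NOT 0 XOR (1 IMPLIES 1)) AND 0) -> 0
  row 7 [0111]: ((NOT 0 XOR (1 IMPLIES 1)) AND 1) -> 0
  row 8 [1000]: ((NOT 1 XOR (0 IMPLIES 0)) AND 0) -> 0
  row 9 [1001]: ((NOT 1 XOR (0 IMPLIES 0)) AND 1) -> 1
  row 10 [1010]: ((NOT 1 XOR (1 IMPLIES 1)) AND 0) -> 0
  row 11 [1011]: ((NOT 1 XOR (1 IMPLIES 1)) AND 1) -> 1
  row 12 [1100]: ((NOT 1 XOR (0 IMPLIES 0)) AND 0) -> 0
  row 13 [1101]: ((NOT 1 XOR (0 IMPLIES 0)) AND 1) -> 1
  row 14 [1110]: ((NOT 1 XOR (1 IMPLIES 1)) AND 0) -> 0
  row 15 [1111]: ((NOT 1 XOR (1 IMPLIES 1)) AND 1) -> 1
Full result column, 4 rows per line (P1,P2 fixed per line; P3,P4 runs 00..11 left to right):
  rows 0-3 [P1,P2=00]: 0000  = hex 0
  rows 4-7 [P1,P2=01]: 0000  = hex 0
  rows 8-11 [P1,P2=10]: 0101  = hex 5
  rows 12-15 [P1,P2=11]: 0101  = hex 5
Output column (row 0 .. row 15) = 0000000001010101
Output column grouped in 4s = 0000 0000 0101 0101 = 0x0055
Convert to decimal digit by digit (value = value*16 + digit):
  0 -> 0
  0*16 + 0 = 0
  0*16 + 5 = 5
  5*16 + 5 = 85
Decimal = 85

85


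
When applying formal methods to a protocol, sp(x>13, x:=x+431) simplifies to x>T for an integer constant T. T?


Formula: sp(P, x:=E) = exists old_x. (x = E[old_x/x]) AND P[old_x/x] (old_x is the value of x before the assignment; eliminate old_x by solving x = E[old_x/x] for old_x)
Step 1: Precondition P: x>13, i.e. old_x > 13
Step 2: Assignment gives x = old_x + 431, so old_x = x - 431
Step 3: Substitute into P: x - 431 > 13
Step 4: Simplify: x > 13+431 = 444

444


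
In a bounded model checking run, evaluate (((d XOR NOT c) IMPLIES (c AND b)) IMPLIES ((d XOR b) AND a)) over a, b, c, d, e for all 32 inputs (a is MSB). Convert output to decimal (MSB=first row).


Formula: (((d XOR NOT c) IMPLIES (c AND b)) IMPLIES ((d XOR b) AND a)) over a, b, c, d, e (32 rows)
Evaluate each row (bits = a,b,c,d,e, MSB first):
  row 0 [00000]: (((0 XOR NOT 0) IMPLIES (0 AND 0)) IMPLIES ((0 XOR 0) AND 0)) -> 1
  row 1 [00001]: (((0 XOR NOT 0) IMPLIES (0 AND 0)) IMPLIES ((0 XOR 0) AND 0)) -> 1
  row 2 [00010]: (((1 XOR NOT 0) IMPLIES (0 AND 0)) IMPLIES ((1 XOR 0) AND 0)) -> 0
  row 3 [00011]: (((1 XOR NOT 0) IMPLIES (0 AND 0)) IMPLIES ((1 XOR 0) AND 0)) -> 0
  row 4 [00100]: (((0 XOR NOT 1) IMPLIES (1 AND 0)) IMPLIES ((0 XOR 0) AND 0)) -> 0
  row 5 [00101]: (((0 XOR NOT 1) IMPLIES (1 AND 0)) IMPLIES ((0 XOR 0) AND 0)) -> 0
  row 6 [00110]: (((1 XOR NOT 1) IMPLIES (1 AND 0)) IMPLIES ((1 XOR 0) AND 0)) -> 1
  row 7 [00111]: (((1 XOR NOT 1) IMPLIES (1 AND 0)) IMPLIES ((1 XOR 0) AND 0)) -> 1
  row 8 [01000]: (((0 XOR NOT 0) IMPLIES (0 AND 1)) IMPLIES ((0 XOR 1) AND 0)) -> 1
  row 9 [01001]: (((0 XOR NOT 0) IMPLIES (0 AND 1)) IMPLIES ((0 XOR 1) AND 0)) -> 1
  row 10 [01010]: (((1 XOR NOT 0) IMPLIES (0 AND 1)) IMPLIES ((1 XOR 1) AND 0)) -> 0
  row 11 [01011]: (((1 XOR NOT 0) IMPLIES (0 AND 1)) IMPLIES ((1 XOR 1) AND 0)) -> 0
  row 12 [01100]: (((0 XOR NOT 1) IMPLIES (1 AND 1)) IMPLIES ((0 XOR 1) AND 0)) -> 0
  row 13 [01101]: (((0 XOR NOT 1) IMPLIES (1 AND 1)) IMPLIES ((0 XOR 1) AND 0)) -> 0
  row 14 [01110]: (((1 XOR NOT 1) IMPLIES (1 AND 1)) IMPLIES ((1 XOR 1) AND 0)) -> 0
  row 15 [01111]: (((1 XOR NOT 1) IMPLIES (1 AND 1)) IMPLIES ((1 XOR 1) AND 0)) -> 0
  row 16 [10000]: (((0 XOR NOT 0) IMPLIES (0 AND 0)) IMPLIES ((0 XOR 0) AND 1)) -> 1
  row 17 [10001]: (((0 XOR NOT 0) IMPLIES (0 AND 0)) IMPLIES ((0 XOR 0) AND 1)) -> 1
  row 18 [10010]: (((1 XOR NOT 0) IMPLIES (0 AND 0)) IMPLIES ((1 XOR 0) AND 1)) -> 1
  row 19 [10011]: (((1 XOR NOT 0) IMPLIES (0 AND 0)) IMPLIES ((1 XOR 0) AND 1)) -> 1
  row 20 [10100]: (((0 XOR NOT 1) IMPLIES (1 AND 0)) IMPLIES ((0 XOR 0) AND 1)) -> 0
  row 21 [10101]: (((0 XOR NOT 1) IMPLIES (1 AND 0)) IMPLIES ((0 XOR 0) AND 1)) -> 0
  row 22 [10110]: (((1 XOR NOT 1) IMPLIES (1 AND 0)) IMPLIES ((1 XOR 0) AND 1)) -> 1
  row 23 [10111]: (((1 XOR NOT 1) IMPLIES (1 AND 0)) IMPLIES ((1 XOR 0) AND 1)) -> 1
  row 24 [11000]: (((0 XOR NOT 0) IMPLIES (0 AND 1)) IMPLIES ((0 XOR 1) AND 1)) -> 1
  row 25 [11001]: (((0 XOR NOT 0) IMPLIES (0 AND 1)) IMPLIES ((0 XOR 1) AND 1)) -> 1
  row 26 [11010]: (((1 XOR NOT 0) IMPLIES (0 AND 1)) IMPLIES ((1 XOR 1) AND 1)) -> 0
  row 27 [11011]: (((1 XOR NOT 0) IMPLIES (0 AND 1)) IMPLIES ((1 XOR 1) AND 1)) -> 0
  row 28 [11100]: (((0 XOR NOT 1) IMPLIES (1 AND 1)) IMPLIES ((0 XOR 1) AND 1)) -> 1
  row 29 [11101]: (((0 XOR NOT 1) IMPLIES (1 AND 1)) IMPLIES ((0 XOR 1) AND 1)) -> 1
  row 30 [11110]: (((1 XOR NOT 1) IMPLIES (1 AND 1)) IMPLIES ((1 XOR 1) AND 1)) -> 0
  row 31 [11111]: (((1 XOR NOT 1) IMPLIES (1 AND 1)) IMPLIES ((1 XOR 1) AND 1)) -> 0
Full result column, 4 rows per line (a,b,c fixed per line; d,e runs 00..11 left to right):
  rows 0-3 [a,b,c=000]: 1100  = hex C
  rows 4-7 [a,b,c=001]: 0011  = hex 3
  rows 8-11 [a,b,c=010]: 1100  = hex C
  rows 12-15 [a,b,c=011]: 0000  = hex 0
  rows 16-19 [a,b,c=100]: 1111  = hex F
  rows 20-23 [a,b,c=101]: 0011  = hex 3
  rows 24-27 [a,b,c=110]: 1100  = hex C
  rows 28-31 [a,b,c=111]: 1100  = hex C
Output column (row 0 .. row 31) = 11000011110000001111001111001100
Output column grouped in 4s = 1100 0011 1100 0000 1111 0011 1100 1100 = 0xC3C0F3CC
Convert to decimal digit by digit (value = value*16 + digit):
  C -> 12
  12*16 + 3 = 195
  195*16 + 12 (C) = 3132
  3132*16 + 0 = 50112
  50112*16 + 15 (F) = 801807
  801807*16 + 3 = 12828915
  12828915*16 + 12 (C) = 205262652
  205262652*16 + 12 (C) = 3284202444
Decimal = 3284202444

3284202444


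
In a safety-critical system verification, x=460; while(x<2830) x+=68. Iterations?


Step 1: x goes from 460 toward 2830 by 68; the body runs while x<2830, so iterations = ceil((bound-start)/step)
Step 2: Distance=2370
Step 3: ceil(2370/68)=35

35


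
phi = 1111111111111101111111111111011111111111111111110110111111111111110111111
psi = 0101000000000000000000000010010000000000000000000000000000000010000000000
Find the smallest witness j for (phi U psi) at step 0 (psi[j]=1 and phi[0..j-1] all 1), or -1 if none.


(phi U psi) at 0: need smallest j with psi[j]=1 and phi[i]=1 for all i in [0,j).
Scan from step 0:
  step 0: phi=1, psi=0 -> continue
  step 1: psi=1 and phi held for [0,1) -> witness found
Witness step = 1

1


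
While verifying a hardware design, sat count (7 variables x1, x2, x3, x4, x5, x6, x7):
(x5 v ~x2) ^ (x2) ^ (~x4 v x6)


CNF with 3 clauses over 7 vars (128 assignments).
An assignment satisfies CNF iff every clause has >=1 true literal.
Check each row (bits = x1,x2,x3,x4,x5,x6,x7; clause T/F shown):
  row 0 [0000000]: clauses=TFT -> 0
  row 1 [0000001]: clauses=TFT -> 0
  row 2 [0000010]: clauses=TFT -> 0
  row 3 [0000011]: clauses=TFT -> 0
  row 4 [0000100]: clauses=TFT -> 0
  (every remaining row is evaluated the same way; all 128 results are listed next)
Full result column, 8 rows per line (x1,x2,x3,x4 fixed per line; x5,x6,x7 runs 000..111 left to right):
  rows 0-7 [x1,x2,x3,x4=0000]: 00000000  (ones: 0)
  rows 8-15 [x1,x2,x3,x4=0001]: 00000000  (ones: 0)
  rows 16-23 [x1,x2,x3,x4=0010]: 00000000  (ones: 0)
  rows 24-31 [x1,x2,x3,x4=0011]: 00000000  (ones: 0)
  rows 32-39 [x1,x2,x3,x4=0100]: 00001111  (ones: 4)
  rows 40-47 [x1,x2,x3,x4=0101]: 00000011  (ones: 2)
  rows 48-55 [x1,x2,x3,x4=0110]: 00001111  (ones: 4)
  rows 56-63 [x1,x2,x3,x4=0111]: 00000011  (ones: 2)
  rows 64-71 [x1,x2,x3,x4=1000]: 00000000  (ones: 0)
  rows 72-79 [x1,x2,x3,x4=1001]: 00000000  (ones: 0)
  rows 80-87 [x1,x2,x3,x4=1010]: 00000000  (ones: 0)
  rows 88-95 [x1,x2,x3,x4=1011]: 00000000  (ones: 0)
  rows 96-103 [x1,x2,x3,x4=1100]: 00001111  (ones: 4)
  rows 104-111 [x1,x2,x3,x4=1101]: 00000011  (ones: 2)
  rows 112-119 [x1,x2,x3,x4=1110]: 00001111  (ones: 4)
  rows 120-127 [x1,x2,x3,x4=1111]: 00000011  (ones: 2)
Satisfying assignments = 0+0+0+0+4+2+4+2+0+0+0+0+4+2+4+2 = 24

24


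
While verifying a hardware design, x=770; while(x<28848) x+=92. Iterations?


Step 1: x goes from 770 toward 28848 by 92; the body runs while x<28848, so iterations = ceil((bound-start)/step)
Step 2: Distance=28078
Step 3: ceil(28078/92)=306

306


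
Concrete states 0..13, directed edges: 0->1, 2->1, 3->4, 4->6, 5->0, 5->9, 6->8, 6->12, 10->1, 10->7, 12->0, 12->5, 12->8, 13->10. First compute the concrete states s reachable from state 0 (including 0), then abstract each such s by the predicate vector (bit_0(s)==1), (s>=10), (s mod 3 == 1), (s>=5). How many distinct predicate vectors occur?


BFS from 0:
Concrete reachable: {0, 1}
Abstract via predicates (bit_0(s)==1), (s>=10), (s mod 3 == 1), (s>=5):
  (0,0,0,0) <- {0}
  (1,0,1,0) <- {1}
Distinct abstract states = 2

2


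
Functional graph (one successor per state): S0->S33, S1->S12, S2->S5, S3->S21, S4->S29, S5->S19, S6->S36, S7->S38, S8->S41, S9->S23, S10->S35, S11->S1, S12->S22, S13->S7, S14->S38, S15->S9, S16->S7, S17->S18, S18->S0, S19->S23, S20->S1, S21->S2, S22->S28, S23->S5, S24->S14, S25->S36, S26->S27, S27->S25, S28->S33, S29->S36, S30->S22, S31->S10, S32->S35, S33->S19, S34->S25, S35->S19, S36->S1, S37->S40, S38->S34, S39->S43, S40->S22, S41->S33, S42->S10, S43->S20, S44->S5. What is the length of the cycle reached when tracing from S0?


Trace from S0 until a state repeats:
  S0 -> S33 -> S19 -> S23 -> S5 -> S19
S19 first seen at step 2, revisited at step 5.
Cycle length = 5 - 2 = 3

3


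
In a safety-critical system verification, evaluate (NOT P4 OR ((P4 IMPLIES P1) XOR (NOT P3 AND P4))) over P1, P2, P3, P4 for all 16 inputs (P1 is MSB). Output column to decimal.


Formula: (NOT P4 OR ((P4 IMPLIES P1) XOR (NOT P3 AND P4))) over P1, P2, P3, P4 (16 rows)
Evaluate each row (bits = P1,P2,P3,P4, MSB first):
  row 0 [0000]: (NOT 0 OR ((0 IMPLIES 0) XOR (NOT 0 AND 0))) -> 1
  row 1 [0001]: (NOT 1 OR ((1 IMPLIES 0) XOR (NOT 0 AND 1))) -> 1
  row 2 [0010]: (NOT 0 OR ((0 IMPLIES 0) XOR (NOT 1 AND 0))) -> 1
  row 3 [0011]: (NOT 1 OR ((1 IMPLIES 0) XOR (NOT 1 AND 1))) -> 0
  row 4 [0100]: (NOT 0 OR ((0 IMPLIES 0) XOR (NOT 0 AND 0))) -> 1
  row 5 [0101]: (NOT 1 OR ((1 IMPLIES 0) XOR (NOT 0 AND 1))) -> 1
  row 6 [0110]: (NOT 0 OR ((0 IMPLIES 0) XOR (NOT 1 AND 0))) -> 1
  row 7 [0111]: (NOT 1 OR ((1 IMPLIES 0) XOR (NOT 1 AND 1))) -> 0
  row 8 [1000]: (NOT 0 OR ((0 IMPLIES 1) XOR (NOT 0 AND 0))) -> 1
  row 9 [1001]: (NOT 1 OR ((1 IMPLIES 1) XOR (NOT 0 AND 1))) -> 0
  row 10 [1010]: (NOT 0 OR ((0 IMPLIES 1) XOR (NOT 1 AND 0))) -> 1
  row 11 [1011]: (NOT 1 OR ((1 IMPLIES 1) XOR (NOT 1 AND 1))) -> 1
  row 12 [1100]: (NOT 0 OR ((0 IMPLIES 1) XOR (NOT 0 AND 0))) -> 1
  row 13 [1101]: (NOT 1 OR ((1 IMPLIES 1) XOR (NOT 0 AND 1))) -> 0
  row 14 [1110]: (NOT 0 OR ((0 IMPLIES 1) XOR (NOT 1 AND 0))) -> 1
  row 15 [1111]: (NOT 1 OR ((1 IMPLIES 1) XOR (NOT 1 AND 1))) -> 1
Full result column, 4 rows per line (P1,P2 fixed per line; P3,P4 runs 00..11 left to right):
  rows 0-3 [P1,P2=00]: 1110  = hex E
  rows 4-7 [P1,P2=01]: 1110  = hex E
  rows 8-11 [P1,P2=10]: 1011  = hex B
  rows 12-15 [P1,P2=11]: 1011  = hex B
Output column (row 0 .. row 15) = 1110111010111011
Output column grouped in 4s = 1110 1110 1011 1011 = 0xEEBB
Convert to decimal digit by digit (value = value*16 + digit):
  E -> 14
  14*16 + 14 (E) = 238
  238*16 + 11 (B) = 3819
  3819*16 + 11 (B) = 61115
Decimal = 61115

61115


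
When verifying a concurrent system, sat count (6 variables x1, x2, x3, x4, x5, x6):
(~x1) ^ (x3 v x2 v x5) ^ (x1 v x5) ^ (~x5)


CNF with 4 clauses over 6 vars (64 assignments).
An assignment satisfies CNF iff every clause has >=1 true literal.
Check each row (bits = x1,x2,x3,x4,x5,x6; clause T/F shown):
  row 0 [000000]: clauses=TFFT -> 0
  row 1 [000001]: clauses=TFFT -> 0
  row 2 [000010]: clauses=TTTF -> 0
  row 3 [000011]: clauses=TTTF -> 0
  row 4 [000100]: clauses=TFFT -> 0
  (every remaining row is evaluated the same way; all 64 results are listed next)
Full result column, 8 rows per line (x1,x2,x3 fixed per line; x4,x5,x6 runs 000..111 left to right):
  rows 0-7 [x1,x2,x3=000]: 00000000  (ones: 0)
  rows 8-15 [x1,x2,x3=001]: 00000000  (ones: 0)
  rows 16-23 [x1,x2,x3=010]: 00000000  (ones: 0)
  rows 24-31 [x1,x2,x3=011]: 00000000  (ones: 0)
  rows 32-39 [x1,x2,x3=100]: 00000000  (ones: 0)
  rows 40-47 [x1,x2,x3=101]: 00000000  (ones: 0)
  rows 48-55 [x1,x2,x3=110]: 00000000  (ones: 0)
  rows 56-63 [x1,x2,x3=111]: 00000000  (ones: 0)
Satisfying assignments = 0+0+0+0+0+0+0+0 = 0

0


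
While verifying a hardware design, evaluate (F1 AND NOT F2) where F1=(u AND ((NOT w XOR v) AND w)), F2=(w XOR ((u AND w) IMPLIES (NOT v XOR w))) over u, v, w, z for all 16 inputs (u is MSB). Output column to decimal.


F1 = (u AND ((NOT w XOR v) AND w))
F2 = (w XOR ((u AND w) IMPLIES (NOT v XOR w)))
Counterexample to F1=>F2 is where F1=1 and F2=0.
Evaluate each row (bits = u,v,w,z, MSB first):
  row 0 [0000]: F1=0 F2=1 -> F1&~F2 -> 0
  row 1 [0001]: F1=0 F2=1 -> F1&~F2 -> 0
  row 2 [0010]: F1=0 F2=0 -> F1&~F2 -> 0
  row 3 [0011]: F1=0 F2=0 -> F1&~F2 -> 0
  row 4 [0100]: F1=0 F2=1 -> F1&~F2 -> 0
  row 5 [0101]: F1=0 F2=1 -> F1&~F2 -> 0
  row 6 [0110]: F1=0 F2=0 -> F1&~F2 -> 0
  row 7 [0111]: F1=0 F2=0 -> F1&~F2 -> 0
  row 8 [1000]: F1=0 F2=1 -> F1&~F2 -> 0
  row 9 [1001]: F1=0 F2=1 -> F1&~F2 -> 0
  row 10 [1010]: F1=0 F2=1 -> F1&~F2 -> 0
  row 11 [1011]: F1=0 F2=1 -> F1&~F2 -> 0
  row 12 [1100]: F1=0 F2=1 -> F1&~F2 -> 0
  row 13 [1101]: F1=0 F2=1 -> F1&~F2 -> 0
  row 14 [1110]: F1=1 F2=0 -> F1&~F2 -> 1
  row 15 [1111]: F1=1 F2=0 -> F1&~F2 -> 1
Full result column, 4 rows per line (u,v fixed per line; w,z runs 00..11 left to right):
  rows 0-3 [u,v=00]: 0000  = hex 0
  rows 4-7 [u,v=01]: 0000  = hex 0
  rows 8-11 [u,v=10]: 0000  = hex 0
  rows 12-15 [u,v=11]: 0011  = hex 3
Counterexample vector (row 0 .. row 15) = 0000000000000011
Output column grouped in 4s = 0000 0000 0000 0011 = 0x0003
Convert to decimal digit by digit (value = value*16 + digit):
  0 -> 0
  0*16 + 0 = 0
  0*16 + 0 = 0
  0*16 + 3 = 3
Decimal = 3

3


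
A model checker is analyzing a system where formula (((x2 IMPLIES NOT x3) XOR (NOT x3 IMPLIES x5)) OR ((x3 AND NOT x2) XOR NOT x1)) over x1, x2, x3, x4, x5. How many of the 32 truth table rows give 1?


Formula: (((x2 IMPLIES NOT x3) XOR (NOT x3 IMPLIES x5)) OR ((x3 AND NOT x2) XOR NOT x1)) over 5 vars (32 rows)
Evaluate each row (x1, x2, x3, x4, x5 as bits, MSB first):
  row 0 [00000]: (((0 IMPLIES NOT 0) XOR (NOT 0 IMPLIES 0)) OR ((0 AND NOT 0) XOR NOT 0)) -> 1
  row 1 [00001]: (((0 IMPLIES NOT 0) XOR (NOT 0 IMPLIES 1)) OR ((0 AND NOT 0) XOR NOT 0)) -> 1
  row 2 [00010]: (((0 IMPLIES NOT 0) XOR (NOT 0 IMPLIES 0)) OR ((0 AND NOT 0) XOR NOT 0)) -> 1
  row 3 [00011]: (((0 IMPLIES NOT 0) XOR (NOT 0 IMPLIES 1)) OR ((0 AND NOT 0) XOR NOT 0)) -> 1
  row 4 [00100]: (((0 IMPLIES NOT 1) XOR (NOT 1 IMPLIES 0)) OR ((1 AND NOT 0) XOR NOT 0)) -> 0
  row 5 [00101]: (((0 IMPLIES NOT 1) XOR (NOT 1 IMPLIES 1)) OR ((1 AND NOT 0) XOR NOT 0)) -> 0
  row 6 [00110]: (((0 IMPLIES NOT 1) XOR (NOT 1 IMPLIES 0)) OR ((1 AND NOT 0) XOR NOT 0)) -> 0
  row 7 [00111]: (((0 IMPLIES NOT 1) XOR (NOT 1 IMPLIES 1)) OR ((1 AND NOT 0) XOR NOT 0)) -> 0
  row 8 [01000]: (((1 IMPLIES NOT 0) XOR (NOT 0 IMPLIES 0)) OR ((0 AND NOT 1) XOR NOT 0)) -> 1
  row 9 [01001]: (((1 IMPLIES NOT 0) XOR (NOT 0 IMPLIES 1)) OR ((0 AND NOT 1) XOR NOT 0)) -> 1
  row 10 [01010]: (((1 IMPLIES NOT 0) XOR (NOT 0 IMPLIES 0)) OR ((0 AND NOT 1) XOR NOT 0)) -> 1
  row 11 [01011]: (((1 IMPLIES NOT 0) XOR (NOT 0 IMPLIES 1)) OR ((0 AND NOT 1) XOR NOT 0)) -> 1
  row 12 [01100]: (((1 IMPLIES NOT 1) XOR (NOT 1 IMPLIES 0)) OR ((1 AND NOT 1) XOR NOT 0)) -> 1
  row 13 [01101]: (((1 IMPLIES NOT 1) XOR (NOT 1 IMPLIES 1)) OR ((1 AND NOT 1) XOR NOT 0)) -> 1
  row 14 [01110]: (((1 IMPLIES NOT 1) XOR (NOT 1 IMPLIES 0)) OR ((1 AND NOT 1) XOR NOT 0)) -> 1
  row 15 [01111]: (((1 IMPLIES NOT 1) XOR (NOT 1 IMPLIES 1)) OR ((1 AND NOT 1) XOR NOT 0)) -> 1
  row 16 [10000]: (((0 IMPLIES NOT 0) XOR (NOT 0 IMPLIES 0)) OR ((0 AND NOT 0) XOR NOT 1)) -> 1
  row 17 [10001]: (((0 IMPLIES NOT 0) XOR (NOT 0 IMPLIES 1)) OR ((0 AND NOT 0) XOR NOT 1)) -> 0
  row 18 [10010]: (((0 IMPLIES NOT 0) XOR (NOT 0 IMPLIES 0)) OR ((0 AND NOT 0) XOR NOT 1)) -> 1
  row 19 [10011]: (((0 IMPLIES NOT 0) XOR (NOT 0 IMPLIES 1)) OR ((0 AND NOT 0) XOR NOT 1)) -> 0
  row 20 [10100]: (((0 IMPLIES NOT 1) XOR (NOT 1 IMPLIES 0)) OR ((1 AND NOT 0) XOR NOT 1)) -> 1
  row 21 [10101]: (((0 IMPLIES NOT 1) XOR (NOT 1 IMPLIES 1)) OR ((1 AND NOT 0) XOR NOT 1)) -> 1
  row 22 [10110]: (((0 IMPLIES NOT 1) XOR (NOT 1 IMPLIES 0)) OR ((1 AND NOT 0) XOR NOT 1)) -> 1
  row 23 [10111]: (((0 IMPLIES NOT 1) XOR (NOT 1 IMPLIES 1)) OR ((1 AND NOT 0) XOR NOT 1)) -> 1
  row 24 [11000]: (((1 IMPLIES NOT 0) XOR (NOT 0 IMPLIES 0)) OR ((0 AND NOT 1) XOR NOT 1)) -> 1
  row 25 [11001]: (((1 IMPLIES NOT 0) XOR (NOT 0 IMPLIES 1)) OR ((0 AND NOT 1) XOR NOT 1)) -> 0
  row 26 [11010]: (((1 IMPLIES NOT 0) XOR (NOT 0 IMPLIES 0)) OR ((0 AND NOT 1) XOR NOT 1)) -> 1
  row 27 [11011]: (((1 IMPLIES NOT 0) XOR (NOT 0 IMPLIES 1)) OR ((0 AND NOT 1) XOR NOT 1)) -> 0
  row 28 [11100]: (((1 IMPLIES NOT 1) XOR (NOT 1 IMPLIES 0)) OR ((1 AND NOT 1) XOR NOT 1)) -> 1
  row 29 [11101]: (((1 IMPLIES NOT 1) XOR (NOT 1 IMPLIES 1)) OR ((1 AND NOT 1) XOR NOT 1)) -> 1
  row 30 [11110]: (((1 IMPLIES NOT 1) XOR (NOT 1 IMPLIES 0)) OR ((1 AND NOT 1) XOR NOT 1)) -> 1
  row 31 [11111]: (((1 IMPLIES NOT 1) XOR (NOT 1 IMPLIES 1)) OR ((1 AND NOT 1) XOR NOT 1)) -> 1
Full result column, 8 rows per line (x1,x2 fixed per line; x3,x4,x5 runs 000..111 left to right):
  rows 0-7 [x1,x2=00]: 11110000  (ones: 4)
  rows 8-15 [x1,x2=01]: 11111111  (ones: 8)
  rows 16-23 [x1,x2=10]: 10101111  (ones: 6)
  rows 24-31 [x1,x2=11]: 10101111  (ones: 6)
Count of 1-rows = 4+8+6+6 = 24

24


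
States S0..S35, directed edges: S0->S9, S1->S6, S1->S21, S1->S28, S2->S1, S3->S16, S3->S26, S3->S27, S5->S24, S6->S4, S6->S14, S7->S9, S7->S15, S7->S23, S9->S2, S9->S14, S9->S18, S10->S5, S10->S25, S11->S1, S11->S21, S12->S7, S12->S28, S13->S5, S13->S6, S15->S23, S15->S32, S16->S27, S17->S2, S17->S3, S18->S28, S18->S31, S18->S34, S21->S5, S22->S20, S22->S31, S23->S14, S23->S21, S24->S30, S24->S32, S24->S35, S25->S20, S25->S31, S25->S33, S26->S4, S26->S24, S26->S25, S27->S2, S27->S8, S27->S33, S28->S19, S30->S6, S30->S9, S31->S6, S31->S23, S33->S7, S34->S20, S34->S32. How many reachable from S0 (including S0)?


BFS from S0:
  layer 0: {S0}
  layer 1: {S9}
  layer 2: {S2, S14, S18}
  layer 3: {S1, S28, S31, S34}
  layer 4: {S6, S19, S20, S21, S23, S32}
  layer 5: {S4, S5}
  layer 6: {S24}
  layer 7: {S30, S35}
Reachable set: {S0, S1, S2, S4, S5, S6, S9, S14, S18, S19, S20, S21, S23, S24, S28, S30, S31, S32, S34, S35}
Count = 20

20


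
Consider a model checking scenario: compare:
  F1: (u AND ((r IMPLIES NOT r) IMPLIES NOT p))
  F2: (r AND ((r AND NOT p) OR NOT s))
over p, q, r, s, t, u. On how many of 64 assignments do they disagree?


F1 = (u AND ((r IMPLIES NOT r) IMPLIES NOT p))
F2 = (r AND ((r AND NOT p) OR NOT s))
Evaluate both on each of 64 rows (bits = p,q,r,s,t,u):
  row 0 [000000]: F1=0 F2=0 -> 0
  row 1 [000001]: F1=1 F2=0 (differ) -> 1
  row 2 [000010]: F1=0 F2=0 -> 0
  row 3 [000011]: F1=1 F2=0 (differ) -> 1
  row 4 [000100]: F1=0 F2=0 -> 0
  (every remaining row is evaluated the same way; all 64 results are listed next)
Full result column, 8 rows per line (p,q,r fixed per line; s,t,u runs 000..111 left to right):
  rows 0-7 [p,q,r=000]: 01010101  (ones: 4)
  rows 8-15 [p,q,r=001]: 10101010  (ones: 4)
  rows 16-23 [p,q,r=010]: 01010101  (ones: 4)
  rows 24-31 [p,q,r=011]: 10101010  (ones: 4)
  rows 32-39 [p,q,r=100]: 00000000  (ones: 0)
  rows 40-47 [p,q,r=101]: 10100101  (ones: 4)
  rows 48-55 [p,q,r=110]: 00000000  (ones: 0)
  rows 56-63 [p,q,r=111]: 10100101  (ones: 4)
Disagreements = 4+4+4+4+0+4+0+4 = 24

24


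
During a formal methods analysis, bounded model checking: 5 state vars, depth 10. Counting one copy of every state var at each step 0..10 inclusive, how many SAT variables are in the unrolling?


BMC unrolls to depth k, creating one copy of each state var for steps 0..k.
Step count = 10 + 1 = 11 (steps 0 through 10)
Vars per step = 5
Total = 5 * 11 = 55

55


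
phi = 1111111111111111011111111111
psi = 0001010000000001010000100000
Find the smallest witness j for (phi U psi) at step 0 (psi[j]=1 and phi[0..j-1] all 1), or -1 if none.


(phi U psi) at 0: need smallest j with psi[j]=1 and phi[i]=1 for all i in [0,j).
Scan from step 0:
  step 0: phi=1, psi=0 -> continue
  step 1: phi=1, psi=0 -> continue
  step 2: phi=1, psi=0 -> continue
  step 3: psi=1 and phi held for [0,3) -> witness found
Witness step = 3

3


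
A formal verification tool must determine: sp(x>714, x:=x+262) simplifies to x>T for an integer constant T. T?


Formula: sp(P, x:=E) = exists old_x. (x = E[old_x/x]) AND P[old_x/x] (old_x is the value of x before the assignment; eliminate old_x by solving x = E[old_x/x] for old_x)
Step 1: Precondition P: x>714, i.e. old_x > 714
Step 2: Assignment gives x = old_x + 262, so old_x = x - 262
Step 3: Substitute into P: x - 262 > 714
Step 4: Simplify: x > 714+262 = 976

976


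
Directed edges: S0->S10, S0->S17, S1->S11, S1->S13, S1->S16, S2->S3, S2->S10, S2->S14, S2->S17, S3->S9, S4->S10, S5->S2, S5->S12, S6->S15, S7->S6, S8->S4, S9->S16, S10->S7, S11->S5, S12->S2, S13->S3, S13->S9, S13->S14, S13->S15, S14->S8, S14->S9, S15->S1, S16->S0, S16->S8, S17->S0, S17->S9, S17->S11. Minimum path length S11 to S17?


BFS layer-by-layer from S11:
  dist 0: {S11}
  dist 1: {S5}
  dist 2: {S2, S12}
  dist 3: {S3, S10, S14, S17}
  -> S17 reached at distance 3
Shortest path length = 3

3


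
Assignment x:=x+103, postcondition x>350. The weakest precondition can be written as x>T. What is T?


Formula: wp(x:=E, P) = P[E/x] (substitute E for x in postcondition)
Step 1: Postcondition: x>350
Step 2: Substitute x+103 for x: x+103>350
Step 3: Solve for x: x > 350-103 = 247

247


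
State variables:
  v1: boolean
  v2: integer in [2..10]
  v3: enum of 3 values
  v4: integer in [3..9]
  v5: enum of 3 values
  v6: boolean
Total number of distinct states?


State space = product of domain sizes of all variables.
Domain sizes:
  v1 (boolean): 2
  v2 (integer in [2..10]): 9
  v3 (enum of 3 values): 3
  v4 (integer in [3..9]): 7
  v5 (enum of 3 values): 3
  v6 (boolean): 2
Product = 2 * 9 * 3 * 7 * 3 * 2 = 2268

2268


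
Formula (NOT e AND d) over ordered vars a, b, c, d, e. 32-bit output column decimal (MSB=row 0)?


Formula: (NOT e AND d) over a, b, c, d, e (32 rows)
Evaluate each row (bits = a,b,c,d,e, MSB first):
  row 0 [00000]: (NOT 0 AND 0) -> 0
  row 1 [00001]: (NOT 1 AND 0) -> 0
  row 2 [00010]: (NOT 0 AND 1) -> 1
  row 3 [00011]: (NOT 1 AND 1) -> 0
  row 4 [00100]: (NOT 0 AND 0) -> 0
  row 5 [00101]: (NOT 1 AND 0) -> 0
  row 6 [00110]: (NOT 0 AND 1) -> 1
  row 7 [00111]: (NOT 1 AND 1) -> 0
  row 8 [01000]: (NOT 0 AND 0) -> 0
  row 9 [01001]: (NOT 1 AND 0) -> 0
  row 10 [01010]: (NOT 0 AND 1) -> 1
  row 11 [01011]: (NOT 1 AND 1) -> 0
  row 12 [01100]: (NOT 0 AND 0) -> 0
  row 13 [01101]: (NOT 1 AND 0) -> 0
  row 14 [01110]: (NOT 0 AND 1) -> 1
  row 15 [01111]: (NOT 1 AND 1) -> 0
  row 16 [10000]: (NOT 0 AND 0) -> 0
  row 17 [10001]: (NOT 1 AND 0) -> 0
  row 18 [10010]: (NOT 0 AND 1) -> 1
  row 19 [10011]: (NOT 1 AND 1) -> 0
  row 20 [10100]: (NOT 0 AND 0) -> 0
  row 21 [10101]: (NOT 1 AND 0) -> 0
  row 22 [10110]: (NOT 0 AND 1) -> 1
  row 23 [10111]: (NOT 1 AND 1) -> 0
  row 24 [11000]: (NOT 0 AND 0) -> 0
  row 25 [11001]: (NOT 1 AND 0) -> 0
  row 26 [11010]: (NOT 0 AND 1) -> 1
  row 27 [11011]: (NOT 1 AND 1) -> 0
  row 28 [11100]: (NOT 0 AND 0) -> 0
  row 29 [11101]: (NOT 1 AND 0) -> 0
  row 30 [11110]: (NOT 0 AND 1) -> 1
  row 31 [11111]: (NOT 1 AND 1) -> 0
Full result column, 4 rows per line (a,b,c fixed per line; d,e runs 00..11 left to right):
  rows 0-3 [a,b,c=000]: 0010  = hex 2
  rows 4-7 [a,b,c=001]: 0010  = hex 2
  rows 8-11 [a,b,c=010]: 0010  = hex 2
  rows 12-15 [a,b,c=011]: 0010  = hex 2
  rows 16-19 [a,b,c=100]: 0010  = hex 2
  rows 20-23 [a,b,c=101]: 0010  = hex 2
  rows 24-27 [a,b,c=110]: 0010  = hex 2
  rows 28-31 [a,b,c=111]: 0010  = hex 2
Output column (row 0 .. row 31) = 00100010001000100010001000100010
Output column grouped in 4s = 0010 0010 0010 0010 0010 0010 0010 0010 = 0x22222222
Convert to decimal digit by digit (value = value*16 + digit):
  2 -> 2
  2*16 + 2 = 34
  34*16 + 2 = 546
  546*16 + 2 = 8738
  8738*16 + 2 = 139810
  139810*16 + 2 = 2236962
  2236962*16 + 2 = 35791394
  35791394*16 + 2 = 572662306
Decimal = 572662306

572662306


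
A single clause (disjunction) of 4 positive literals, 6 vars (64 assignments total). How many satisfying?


Step 1: Total=2^6=64
Step 2: Unsat when all 4 false: 2^2=4
Step 3: Sat=64-4=60

60


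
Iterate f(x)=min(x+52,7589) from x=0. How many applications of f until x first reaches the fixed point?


Step 1: x=0, cap=7589, increment=52
Step 2: x grows by 52 each step until capped at 7589; fixed point is x=7589
Step 3: iterations = ceil(7589/52) = 146

146


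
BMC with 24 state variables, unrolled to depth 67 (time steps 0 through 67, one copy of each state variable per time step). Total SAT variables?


BMC unrolls to depth k, creating one copy of each state var for steps 0..k.
Step count = 67 + 1 = 68 (steps 0 through 67)
Vars per step = 24
Total = 24 * 68 = 1632

1632


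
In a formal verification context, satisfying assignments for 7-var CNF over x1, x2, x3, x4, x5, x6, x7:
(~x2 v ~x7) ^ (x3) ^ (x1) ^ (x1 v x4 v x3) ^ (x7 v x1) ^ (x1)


CNF with 6 clauses over 7 vars (128 assignments).
An assignment satisfies CNF iff every clause has >=1 true literal.
Check each row (bits = x1,x2,x3,x4,x5,x6,x7; clause T/F shown):
  row 0 [0000000]: clauses=TFFFFF -> 0
  row 1 [0000001]: clauses=TFFFTF -> 0
  row 2 [0000010]: clauses=TFFFFF -> 0
  row 3 [0000011]: clauses=TFFFTF -> 0
  row 4 [0000100]: clauses=TFFFFF -> 0
  (every remaining row is evaluated the same way; all 128 results are listed next)
Full result column, 8 rows per line (x1,x2,x3,x4 fixed per line; x5,x6,x7 runs 000..111 left to right):
  rows 0-7 [x1,x2,x3,x4=0000]: 00000000  (ones: 0)
  rows 8-15 [x1,x2,x3,x4=0001]: 00000000  (ones: 0)
  rows 16-23 [x1,x2,x3,x4=0010]: 00000000  (ones: 0)
  rows 24-31 [x1,x2,x3,x4=0011]: 00000000  (ones: 0)
  rows 32-39 [x1,x2,x3,x4=0100]: 00000000  (ones: 0)
  rows 40-47 [x1,x2,x3,x4=0101]: 00000000  (ones: 0)
  rows 48-55 [x1,x2,x3,x4=0110]: 00000000  (ones: 0)
  rows 56-63 [x1,x2,x3,x4=0111]: 00000000  (ones: 0)
  rows 64-71 [x1,x2,x3,x4=1000]: 00000000  (ones: 0)
  rows 72-79 [x1,x2,x3,x4=1001]: 00000000  (ones: 0)
  rows 80-87 [x1,x2,x3,x4=1010]: 11111111  (ones: 8)
  rows 88-95 [x1,x2,x3,x4=1011]: 11111111  (ones: 8)
  rows 96-103 [x1,x2,x3,x4=1100]: 00000000  (ones: 0)
  rows 104-111 [x1,x2,x3,x4=1101]: 00000000  (ones: 0)
  rows 112-119 [x1,x2,x3,x4=1110]: 10101010  (ones: 4)
  rows 120-127 [x1,x2,x3,x4=1111]: 10101010  (ones: 4)
Satisfying assignments = 0+0+0+0+0+0+0+0+0+0+8+8+0+0+4+4 = 24

24


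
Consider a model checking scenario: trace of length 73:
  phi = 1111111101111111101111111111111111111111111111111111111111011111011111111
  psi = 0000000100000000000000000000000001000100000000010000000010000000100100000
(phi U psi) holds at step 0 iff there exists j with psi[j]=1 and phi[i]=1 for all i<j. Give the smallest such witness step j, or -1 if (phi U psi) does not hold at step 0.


(phi U psi) at 0: need smallest j with psi[j]=1 and phi[i]=1 for all i in [0,j).
Scan from step 0:
  step 0: phi=1, psi=0 -> continue
  step 1: phi=1, psi=0 -> continue
  step 2: phi=1, psi=0 -> continue
  step 3: phi=1, psi=0 -> continue
  step 7: psi=1 and phi held for [0,7) -> witness found
Witness step = 7

7
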